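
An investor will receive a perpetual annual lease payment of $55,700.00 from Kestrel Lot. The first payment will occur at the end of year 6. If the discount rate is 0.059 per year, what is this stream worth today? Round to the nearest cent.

Value at end of year 5: C / r = $55,700.00 / 0.059 = $944,067.7966
Discount to today: PV = $944,067.7966 / (1 + 0.059)^5 = $944,067.7966 / 1.331925 = $708,799.47

$708799.47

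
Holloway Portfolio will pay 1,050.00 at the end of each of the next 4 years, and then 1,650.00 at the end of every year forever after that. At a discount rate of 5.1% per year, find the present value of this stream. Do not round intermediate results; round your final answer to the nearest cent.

30230.30

PV of 4-year annuity: 1,050.00 × [1 − (1+0.051)^−4] / 0.051 = 3714.61551
Perpetuity value at year 4: 1,650.00 / 0.051 = 32352.94118
PV of perpetuity: 32352.94118 / (1+0.051)^4 = 26515.68823
Total PV = 3714.61551 + 26515.68823 = 30230.30374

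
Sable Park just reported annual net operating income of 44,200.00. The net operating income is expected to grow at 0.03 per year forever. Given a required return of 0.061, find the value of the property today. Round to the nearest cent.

D₁ = D₀ × (1 + g) = 44,200.00 × 1.03 = 45,526.0000
Growing perpetuity: P = D₁ / (r − g) = 45,526.0000 / (0.061 − 0.03) = 1,468,580.65

1468580.65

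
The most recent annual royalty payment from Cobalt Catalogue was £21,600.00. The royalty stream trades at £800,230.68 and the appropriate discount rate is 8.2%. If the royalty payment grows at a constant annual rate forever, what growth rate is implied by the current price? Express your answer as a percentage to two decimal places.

P = D₀(1+g)/(r−g) ⇒ P(r−g) = D₀(1+g) ⇒ g(P+D₀) = P·r − D₀
g = (P·r − D₀)/(P + D₀) = (£800,230.68×0.082 − £21,600.00) / (£800,230.68 + £21,600.00) = 0.053562

5.36%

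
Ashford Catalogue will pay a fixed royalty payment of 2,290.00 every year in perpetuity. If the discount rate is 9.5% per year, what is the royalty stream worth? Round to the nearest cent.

24105.26

Level perpetuity: PV = C / r = 2,290.00 / 0.095 = 24,105.26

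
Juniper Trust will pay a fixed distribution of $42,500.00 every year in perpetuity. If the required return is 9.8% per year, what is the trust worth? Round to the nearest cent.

Level perpetuity: PV = C / r = $42,500.00 / 0.098 = $433,673.47

$433673.47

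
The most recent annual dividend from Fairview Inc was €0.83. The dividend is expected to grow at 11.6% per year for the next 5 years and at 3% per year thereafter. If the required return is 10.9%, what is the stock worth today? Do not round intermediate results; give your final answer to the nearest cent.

€15.40

D_1 = 0.92628
D_2 = 1.03373
D_3 = 1.15364
D_4 = 1.28746
D_5 = 1.43681
Terminal value at year 5: TV = D_5×(1+g_2)/(r−g_2) = 1.47991/0.079 = 18.73308
P_0 = D_1/(1+r)^1 + D_2/(1+r)^2 + D_3/(1+r)^3 + D_4/(1+r)^4 + D_5/(1+r)^5 + TV/(1+r)^5
    = 0.83524 + 0.84051 + 0.84582 + 0.85116 + 0.85653 + 11.16738 = 15.39663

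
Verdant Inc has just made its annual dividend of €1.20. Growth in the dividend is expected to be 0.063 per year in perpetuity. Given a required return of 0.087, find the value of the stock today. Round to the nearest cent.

€53.15

D₁ = D₀ × (1 + g) = €1.20 × 1.063 = €1.2756
Growing perpetuity: P = D₁ / (r − g) = €1.2756 / (0.087 − 0.063) = €53.15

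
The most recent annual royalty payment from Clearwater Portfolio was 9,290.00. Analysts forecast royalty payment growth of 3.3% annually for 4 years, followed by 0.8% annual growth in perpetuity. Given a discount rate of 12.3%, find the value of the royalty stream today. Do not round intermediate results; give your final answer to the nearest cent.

D_1 = 9596.57000
D_2 = 9913.25681
D_3 = 10240.39428
D_4 = 10578.32730
Terminal value at year 4: TV = D_4×(1+g_2)/(r−g_2) = 10662.95391/0.115 = 92721.33839
P_0 = D_1/(1+r)^1 + D_2/(1+r)^2 + D_3/(1+r)^3 + D_4/(1+r)^4 + TV/(1+r)^4
    = 8545.47640 + 7860.62077 + 7230.65116 + 6651.16888 + 58298.94112 = 88586.85833

88586.86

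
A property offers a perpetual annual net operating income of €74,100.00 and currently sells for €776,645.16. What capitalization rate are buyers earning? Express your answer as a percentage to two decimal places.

P = C/r ⇒ r = C/P = €74,100.00/€776,645.16 = 0.095410

9.54%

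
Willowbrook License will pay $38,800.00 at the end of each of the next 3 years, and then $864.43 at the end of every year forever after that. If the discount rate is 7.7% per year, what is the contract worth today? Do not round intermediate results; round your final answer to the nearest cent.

$109521.65

PV of 3-year annuity: $38,800.00 × [1 − (1+0.077)^−3] / 0.077 = 100535.11736
Perpetuity value at year 3: $864.43 / 0.077 = 11226.36364
PV of perpetuity: 11226.36364 / (1+0.077)^3 = 8986.52932
Total PV = 100535.11736 + 8986.52932 = 109521.64668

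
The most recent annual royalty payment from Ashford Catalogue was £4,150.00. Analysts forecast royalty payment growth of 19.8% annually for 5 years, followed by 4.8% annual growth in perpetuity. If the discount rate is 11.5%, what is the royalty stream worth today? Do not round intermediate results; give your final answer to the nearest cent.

£118819.15

D_1 = 4971.70000
D_2 = 5956.09660
D_3 = 7135.40373
D_4 = 8548.21366
D_5 = 10240.75997
Terminal value at year 5: TV = D_5×(1+g_2)/(r−g_2) = 10732.31645/0.067 = 160183.82760
P_0 = D_1/(1+r)^1 + D_2/(1+r)^2 + D_3/(1+r)^3 + D_4/(1+r)^4 + D_5/(1+r)^5 + TV/(1+r)^5
    = 4458.92377 + 4790.84365 + 5147.47148 + 5530.64648 + 5942.34483 + 92948.91616 = 118819.14637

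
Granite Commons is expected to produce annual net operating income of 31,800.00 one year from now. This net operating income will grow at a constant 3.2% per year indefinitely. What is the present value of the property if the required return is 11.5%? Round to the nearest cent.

383132.53

Growing perpetuity: P = D₁ / (r − g) = 31,800.0000 / (0.115 − 0.032) = 383,132.53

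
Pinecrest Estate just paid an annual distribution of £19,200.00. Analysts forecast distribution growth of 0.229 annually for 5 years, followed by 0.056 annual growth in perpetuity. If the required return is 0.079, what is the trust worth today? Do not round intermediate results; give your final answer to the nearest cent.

£1834286.88

D_1 = 23596.80000
D_2 = 29000.46720
D_3 = 35641.57419
D_4 = 43803.49468
D_5 = 53834.49496
Terminal value at year 5: TV = D_5×(1+g_2)/(r−g_2) = 56849.22668/0.023 = 2471705.50770
P_0 = D_1/(1+r)^1 + D_2/(1+r)^2 + D_3/(1+r)^3 + D_4/(1+r)^4 + D_5/(1+r)^5 + TV/(1+r)^5
    = 21869.13809 + 24909.33338 + 28372.16934 + 32316.40048 + 36808.94921 + 1690010.88531 = 1834286.87581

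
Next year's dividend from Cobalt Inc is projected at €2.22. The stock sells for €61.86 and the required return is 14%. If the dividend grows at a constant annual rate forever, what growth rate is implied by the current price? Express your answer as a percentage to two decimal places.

P = D₁/(r−g) ⇒ g = r − D₁/P = 0.14 − €2.22/€61.86 = 0.104113

10.41%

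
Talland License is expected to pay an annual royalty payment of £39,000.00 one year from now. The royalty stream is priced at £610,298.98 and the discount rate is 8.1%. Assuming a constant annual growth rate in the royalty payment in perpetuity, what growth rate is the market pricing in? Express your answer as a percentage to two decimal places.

P = D₁/(r−g) ⇒ g = r − D₁/P = 0.081 − £39,000.00/£610,298.98 = 0.017097

1.71%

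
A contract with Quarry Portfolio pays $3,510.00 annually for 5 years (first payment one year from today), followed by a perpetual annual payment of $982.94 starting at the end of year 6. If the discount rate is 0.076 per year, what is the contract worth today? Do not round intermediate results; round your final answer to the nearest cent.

PV of 5-year annuity: $3,510.00 × [1 − (1+0.076)^−5] / 0.076 = 14163.41130
Perpetuity value at year 5: $982.94 / 0.076 = 12933.42105
PV of perpetuity: 12933.42105 / (1+0.076)^5 = 8967.10097
Total PV = 14163.41130 + 8967.10097 = 23130.51227

$23130.51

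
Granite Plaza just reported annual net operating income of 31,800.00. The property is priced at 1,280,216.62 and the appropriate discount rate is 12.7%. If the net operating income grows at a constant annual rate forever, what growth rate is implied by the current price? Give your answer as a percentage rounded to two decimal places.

P = D₀(1+g)/(r−g) ⇒ P(r−g) = D₀(1+g) ⇒ g(P+D₀) = P·r − D₀
g = (P·r − D₀)/(P + D₀) = (1,280,216.62×0.127 − 31,800.00) / (1,280,216.62 + 31,800.00) = 0.099684

9.97%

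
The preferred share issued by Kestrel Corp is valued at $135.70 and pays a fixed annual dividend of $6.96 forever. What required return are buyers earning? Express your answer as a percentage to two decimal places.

P = C/r ⇒ r = C/P = $6.96/$135.70 = 0.051290

5.13%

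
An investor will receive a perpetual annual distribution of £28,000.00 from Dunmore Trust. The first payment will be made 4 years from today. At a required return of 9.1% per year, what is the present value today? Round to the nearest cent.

£236942.18

Value at end of year 3: C / r = £28,000.00 / 0.091 = £307,692.3077
Discount to today: PV = £307,692.3077 / (1 + 0.091)^3 = £307,692.3077 / 1.298597 = £236,942.18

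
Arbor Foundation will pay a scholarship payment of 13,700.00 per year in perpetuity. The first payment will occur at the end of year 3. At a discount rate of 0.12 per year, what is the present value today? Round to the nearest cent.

Value at end of year 2: C / r = 13,700.00 / 0.12 = 114,166.6667
Discount to today: PV = 114,166.6667 / (1 + 0.12)^2 = 114,166.6667 / 1.254400 = 91,012.97

91012.97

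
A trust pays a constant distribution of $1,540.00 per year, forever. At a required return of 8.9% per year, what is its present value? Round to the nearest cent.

$17303.37

Level perpetuity: PV = C / r = $1,540.00 / 0.089 = $17,303.37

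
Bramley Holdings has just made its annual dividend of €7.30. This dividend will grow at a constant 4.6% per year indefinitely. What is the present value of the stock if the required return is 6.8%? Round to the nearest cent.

D₁ = D₀ × (1 + g) = €7.30 × 1.046 = €7.6358
Growing perpetuity: P = D₁ / (r − g) = €7.6358 / (0.068 − 0.046) = €347.08

€347.08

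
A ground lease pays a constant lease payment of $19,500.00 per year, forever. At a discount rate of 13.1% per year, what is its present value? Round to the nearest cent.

$148854.96

Level perpetuity: PV = C / r = $19,500.00 / 0.131 = $148,854.96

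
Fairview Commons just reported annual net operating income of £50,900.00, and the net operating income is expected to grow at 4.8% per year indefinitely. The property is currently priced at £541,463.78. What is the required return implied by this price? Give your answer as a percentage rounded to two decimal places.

14.65%

D₁ = £50,900.00 × 1.048 = £53,343.2000
P = D₁/(r − g) ⇒ r = D₁/P + g = £53,343.2000/£541,463.78 + 0.048 = 0.098517 + 0.048 = 0.146517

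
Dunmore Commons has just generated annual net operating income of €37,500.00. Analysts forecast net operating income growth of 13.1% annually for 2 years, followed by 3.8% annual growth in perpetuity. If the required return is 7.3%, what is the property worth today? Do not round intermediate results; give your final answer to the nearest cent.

D_1 = 42412.50000
D_2 = 47968.53750
Terminal value at year 2: TV = D_2×(1+g_2)/(r−g_2) = 49791.34193/0.035 = 1422609.76929
P_0 = D_1/(1+r)^1 + D_2/(1+r)^2 + TV/(1+r)^2
    = 39527.02703 + 41663.62308 + 1235624.02171 = 1316814.67181

€1316814.67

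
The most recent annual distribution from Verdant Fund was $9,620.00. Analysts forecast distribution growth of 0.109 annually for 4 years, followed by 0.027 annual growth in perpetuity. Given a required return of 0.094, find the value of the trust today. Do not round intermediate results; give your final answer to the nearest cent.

D_1 = 10668.58000
D_2 = 11831.45522
D_3 = 13121.08384
D_4 = 14551.28198
Terminal value at year 4: TV = D_4×(1+g_2)/(r−g_2) = 14944.16659/0.067 = 223047.26255
P_0 = D_1/(1+r)^1 + D_2/(1+r)^2 + D_3/(1+r)^3 + D_4/(1+r)^4 + TV/(1+r)^4
    = 9751.90128 + 9885.61108 + 10021.15419 + 10158.55576 + 155713.98153 = 195531.20384

$195531.20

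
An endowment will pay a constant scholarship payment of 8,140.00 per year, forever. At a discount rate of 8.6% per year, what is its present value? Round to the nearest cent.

Level perpetuity: PV = C / r = 8,140.00 / 0.086 = 94,651.16

94651.16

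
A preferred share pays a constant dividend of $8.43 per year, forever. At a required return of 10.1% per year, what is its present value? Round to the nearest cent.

Level perpetuity: PV = C / r = $8.43 / 0.101 = $83.47

$83.47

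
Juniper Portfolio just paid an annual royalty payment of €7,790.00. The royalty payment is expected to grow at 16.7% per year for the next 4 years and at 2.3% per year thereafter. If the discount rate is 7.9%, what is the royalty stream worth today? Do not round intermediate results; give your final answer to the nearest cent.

€232778.37

D_1 = 9090.93000
D_2 = 10609.11531
D_3 = 12380.83757
D_4 = 14448.43744
Terminal value at year 4: TV = D_4×(1+g_2)/(r−g_2) = 14780.75150/0.056 = 263941.99110
P_0 = D_1/(1+r)^1 + D_2/(1+r)^2 + D_3/(1+r)^3 + D_4/(1+r)^4 + TV/(1+r)^4
    = 8425.32901 + 9112.47354 + 9855.65952 + 10659.45752 + 194725.44717 = 232778.36676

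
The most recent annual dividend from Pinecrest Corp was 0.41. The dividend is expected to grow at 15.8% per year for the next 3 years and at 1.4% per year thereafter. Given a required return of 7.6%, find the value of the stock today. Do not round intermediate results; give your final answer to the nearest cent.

D_1 = 0.47478
D_2 = 0.54980
D_3 = 0.63666
Terminal value at year 3: TV = D_3×(1+g_2)/(r−g_2) = 0.64558/0.062 = 10.41252
P_0 = D_1/(1+r)^1 + D_2/(1+r)^2 + D_3/(1+r)^3 + TV/(1+r)^3
    = 0.44125 + 0.47487 + 0.51106 + 8.35832 = 9.78550

9.79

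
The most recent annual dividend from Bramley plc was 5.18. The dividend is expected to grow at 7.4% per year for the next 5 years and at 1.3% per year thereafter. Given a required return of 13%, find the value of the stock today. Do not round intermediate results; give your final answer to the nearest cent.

57.08

D_1 = 5.56332
D_2 = 5.97501
D_3 = 6.41716
D_4 = 6.89203
D_5 = 7.40204
Terminal value at year 5: TV = D_5×(1+g_2)/(r−g_2) = 7.49826/0.117 = 64.08771
P_0 = D_1/(1+r)^1 + D_2/(1+r)^2 + D_3/(1+r)^3 + D_4/(1+r)^4 + D_5/(1+r)^5 + TV/(1+r)^5
    = 4.92329 + 4.67931 + 4.44741 + 4.22701 + 4.01753 + 34.78424 = 57.07879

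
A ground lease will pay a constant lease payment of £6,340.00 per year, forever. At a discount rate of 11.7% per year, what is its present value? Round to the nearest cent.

Level perpetuity: PV = C / r = £6,340.00 / 0.117 = £54,188.03

£54188.03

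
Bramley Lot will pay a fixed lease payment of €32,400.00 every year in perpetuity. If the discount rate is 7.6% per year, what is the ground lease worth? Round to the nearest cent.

€426315.79

Level perpetuity: PV = C / r = €32,400.00 / 0.076 = €426,315.79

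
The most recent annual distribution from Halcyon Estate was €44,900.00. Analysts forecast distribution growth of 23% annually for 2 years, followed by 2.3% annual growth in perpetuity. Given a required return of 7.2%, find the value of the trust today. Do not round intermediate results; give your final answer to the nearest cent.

€1344717.73

D_1 = 55227.00000
D_2 = 67929.21000
Terminal value at year 2: TV = D_2×(1+g_2)/(r−g_2) = 69491.58183/0.049 = 1418195.54755
P_0 = D_1/(1+r)^1 + D_2/(1+r)^2 + TV/(1+r)^2
    = 51517.72388 + 59110.82124 + 1234089.18637 = 1344717.73150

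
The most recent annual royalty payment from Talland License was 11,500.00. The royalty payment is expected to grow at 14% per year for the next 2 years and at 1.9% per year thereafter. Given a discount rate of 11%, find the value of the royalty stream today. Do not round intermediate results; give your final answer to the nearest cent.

159770.42

D_1 = 13110.00000
D_2 = 14945.40000
Terminal value at year 2: TV = D_2×(1+g_2)/(r−g_2) = 15229.36260/0.091 = 167355.63297
P_0 = D_1/(1+r)^1 + D_2/(1+r)^2 + TV/(1+r)^2
    = 11810.81081 + 12130.02191 + 135829.58605 = 159770.41877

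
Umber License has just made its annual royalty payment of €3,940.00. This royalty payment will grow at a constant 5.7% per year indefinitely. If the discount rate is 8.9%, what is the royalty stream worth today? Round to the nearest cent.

€130143.13

D₁ = D₀ × (1 + g) = €3,940.00 × 1.057 = €4,164.5800
Growing perpetuity: P = D₁ / (r − g) = €4,164.5800 / (0.089 − 0.057) = €130,143.13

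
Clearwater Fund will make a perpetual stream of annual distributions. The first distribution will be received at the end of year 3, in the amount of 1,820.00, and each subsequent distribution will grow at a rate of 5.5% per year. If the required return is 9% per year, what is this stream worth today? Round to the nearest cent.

Value at end of year 2: C₁ / (r − g) = 1,820.00 / (0.09 − 0.055) = 52,000.0000
Discount to today: PV = 52,000.0000 / (1 + 0.09)^2 = 52,000.0000 / 1.188100 = 43,767.36

43767.36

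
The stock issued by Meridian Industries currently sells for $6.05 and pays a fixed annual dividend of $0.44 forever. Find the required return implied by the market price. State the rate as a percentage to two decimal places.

7.27%

P = C/r ⇒ r = C/P = $0.44/$6.05 = 0.072727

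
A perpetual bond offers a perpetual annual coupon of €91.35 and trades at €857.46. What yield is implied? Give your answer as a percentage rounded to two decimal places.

10.65%

P = C/r ⇒ r = C/P = €91.35/€857.46 = 0.106536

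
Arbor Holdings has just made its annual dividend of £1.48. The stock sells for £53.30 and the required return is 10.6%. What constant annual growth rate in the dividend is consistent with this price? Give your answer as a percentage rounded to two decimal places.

P = D₀(1+g)/(r−g) ⇒ P(r−g) = D₀(1+g) ⇒ g(P+D₀) = P·r − D₀
g = (P·r − D₀)/(P + D₀) = (£53.30×0.106 − £1.48) / (£53.30 + £1.48) = 0.076119

7.61%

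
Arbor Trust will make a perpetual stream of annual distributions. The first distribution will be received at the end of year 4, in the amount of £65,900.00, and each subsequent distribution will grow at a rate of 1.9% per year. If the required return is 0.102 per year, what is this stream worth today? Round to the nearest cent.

Value at end of year 3: C₁ / (r − g) = £65,900.00 / (0.102 − 0.019) = £793,975.9036
Discount to today: PV = £793,975.9036 / (1 + 0.102)^3 = £793,975.9036 / 1.338273 = £593,283.87

£593283.87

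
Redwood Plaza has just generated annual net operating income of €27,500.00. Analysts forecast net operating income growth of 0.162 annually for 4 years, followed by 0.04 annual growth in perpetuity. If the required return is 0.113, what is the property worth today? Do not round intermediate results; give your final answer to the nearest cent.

€588116.76

D_1 = 31955.00000
D_2 = 37131.71000
D_3 = 43147.04702
D_4 = 50136.86864
Terminal value at year 4: TV = D_4×(1+g_2)/(r−g_2) = 52142.34338/0.073 = 714278.67648
P_0 = D_1/(1+r)^1 + D_2/(1+r)^2 + D_3/(1+r)^3 + D_4/(1+r)^4 + TV/(1+r)^4
    = 28710.69182 + 29974.68455 + 31294.32475 + 32672.06231 + 465464.99734 = 588116.76077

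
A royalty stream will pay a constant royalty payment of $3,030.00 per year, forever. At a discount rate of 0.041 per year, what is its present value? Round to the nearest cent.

Level perpetuity: PV = C / r = $3,030.00 / 0.041 = $73,902.44

$73902.44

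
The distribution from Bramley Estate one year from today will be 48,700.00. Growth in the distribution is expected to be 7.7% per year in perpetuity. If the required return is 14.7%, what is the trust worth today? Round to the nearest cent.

Growing perpetuity: P = D₁ / (r − g) = 48,700.0000 / (0.147 − 0.077) = 695,714.29

695714.29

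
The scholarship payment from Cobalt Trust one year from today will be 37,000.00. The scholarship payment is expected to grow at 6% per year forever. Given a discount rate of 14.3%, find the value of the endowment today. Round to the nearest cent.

Growing perpetuity: P = D₁ / (r − g) = 37,000.0000 / (0.143 − 0.06) = 445,783.13

445783.13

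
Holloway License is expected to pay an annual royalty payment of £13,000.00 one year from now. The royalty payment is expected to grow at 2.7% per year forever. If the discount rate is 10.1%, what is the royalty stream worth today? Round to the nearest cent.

Growing perpetuity: P = D₁ / (r − g) = £13,000.0000 / (0.101 − 0.027) = £175,675.68

£175675.68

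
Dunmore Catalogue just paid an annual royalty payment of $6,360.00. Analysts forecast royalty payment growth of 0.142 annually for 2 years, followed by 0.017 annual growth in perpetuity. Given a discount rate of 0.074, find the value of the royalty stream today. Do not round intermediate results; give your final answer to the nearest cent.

$142253.60

D_1 = 7263.12000
D_2 = 8294.48304
Terminal value at year 2: TV = D_2×(1+g_2)/(r−g_2) = 8435.48925/0.057 = 147991.03950
P_0 = D_1/(1+r)^1 + D_2/(1+r)^2 + TV/(1+r)^2
    = 6762.68156 + 7190.85880 + 128300.05956 = 142253.59992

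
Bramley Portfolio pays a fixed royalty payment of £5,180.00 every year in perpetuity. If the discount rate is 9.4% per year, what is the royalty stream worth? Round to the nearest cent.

£55106.38

Level perpetuity: PV = C / r = £5,180.00 / 0.094 = £55,106.38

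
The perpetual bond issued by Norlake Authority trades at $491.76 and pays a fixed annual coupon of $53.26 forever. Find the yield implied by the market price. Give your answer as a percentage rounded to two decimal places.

P = C/r ⇒ r = C/P = $53.26/$491.76 = 0.108305

10.83%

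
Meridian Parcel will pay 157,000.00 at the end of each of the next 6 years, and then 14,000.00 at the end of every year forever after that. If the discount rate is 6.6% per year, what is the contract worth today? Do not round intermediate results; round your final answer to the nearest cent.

PV of 6-year annuity: 157,000.00 × [1 − (1+0.066)^−6] / 0.066 = 757677.86410
Perpetuity value at year 6: 14,000.00 / 0.066 = 212121.21212
PV of perpetuity: 212121.21212 / (1+0.066)^6 = 144557.58093
Total PV = 757677.86410 + 144557.58093 = 902235.44502

902235.45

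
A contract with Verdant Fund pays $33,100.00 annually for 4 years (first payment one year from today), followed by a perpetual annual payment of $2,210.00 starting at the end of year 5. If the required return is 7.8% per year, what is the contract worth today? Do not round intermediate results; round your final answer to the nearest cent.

PV of 4-year annuity: $33,100.00 × [1 − (1+0.078)^−4] / 0.078 = 110121.23073
Perpetuity value at year 4: $2,210.00 / 0.078 = 28333.33333
PV of perpetuity: 28333.33333 / (1+0.078)^4 = 20980.82820
Total PV = 110121.23073 + 20980.82820 = 131102.05893

$131102.06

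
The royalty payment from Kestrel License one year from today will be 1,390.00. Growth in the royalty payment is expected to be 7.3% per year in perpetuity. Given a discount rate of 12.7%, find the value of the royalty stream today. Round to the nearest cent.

25740.74

Growing perpetuity: P = D₁ / (r − g) = 1,390.0000 / (0.127 − 0.073) = 25,740.74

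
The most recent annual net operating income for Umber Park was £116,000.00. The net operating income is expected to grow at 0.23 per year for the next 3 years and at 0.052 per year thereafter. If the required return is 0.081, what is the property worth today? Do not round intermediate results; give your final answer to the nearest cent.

D_1 = 142680.00000
D_2 = 175496.40000
D_3 = 215860.57200
Terminal value at year 3: TV = D_3×(1+g_2)/(r−g_2) = 227085.32174/0.029 = 7830528.33600
P_0 = D_1/(1+r)^1 + D_2/(1+r)^2 + D_3/(1+r)^3 + TV/(1+r)^3
    = 131988.89917 + 150181.63365 + 170881.96983 + 6198890.76775 = 6651943.27040

£6651943.27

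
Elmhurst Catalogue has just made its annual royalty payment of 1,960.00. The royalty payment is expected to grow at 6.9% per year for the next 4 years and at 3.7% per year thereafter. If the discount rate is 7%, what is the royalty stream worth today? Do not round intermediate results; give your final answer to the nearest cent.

D_1 = 2095.24000
D_2 = 2239.81156
D_3 = 2394.35856
D_4 = 2559.56930
Terminal value at year 4: TV = D_4×(1+g_2)/(r−g_2) = 2654.27336/0.033 = 80432.52613
P_0 = D_1/(1+r)^1 + D_2/(1+r)^2 + D_3/(1+r)^3 + D_4/(1+r)^4 + TV/(1+r)^4
    = 1958.16822 + 1956.33816 + 1954.50981 + 1952.68316 + 61361.58907 = 69183.28843

69183.29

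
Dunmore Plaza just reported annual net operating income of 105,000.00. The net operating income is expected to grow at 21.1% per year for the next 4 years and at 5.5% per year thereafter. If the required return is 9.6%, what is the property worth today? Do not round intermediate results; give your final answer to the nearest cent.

D_1 = 127155.00000
D_2 = 153984.70500
D_3 = 186475.47775
D_4 = 225821.80356
Terminal value at year 4: TV = D_4×(1+g_2)/(r−g_2) = 238242.00276/0.041 = 5810780.55505
P_0 = D_1/(1+r)^1 + D_2/(1+r)^2 + D_3/(1+r)^3 + D_4/(1+r)^4 + TV/(1+r)^4
    = 116017.33577 + 128190.68760 + 141641.35282 + 156503.35608 + 4027098.55274 = 4569451.28500

4569451.29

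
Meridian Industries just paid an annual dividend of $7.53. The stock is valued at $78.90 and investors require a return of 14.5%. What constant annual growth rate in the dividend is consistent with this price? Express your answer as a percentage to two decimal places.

4.52%

P = D₀(1+g)/(r−g) ⇒ P(r−g) = D₀(1+g) ⇒ g(P+D₀) = P·r − D₀
g = (P·r − D₀)/(P + D₀) = ($78.90×0.145 − $7.53) / ($78.90 + $7.53) = 0.045245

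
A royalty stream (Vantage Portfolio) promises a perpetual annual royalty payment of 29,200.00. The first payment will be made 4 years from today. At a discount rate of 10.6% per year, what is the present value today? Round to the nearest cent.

203615.86

Value at end of year 3: C / r = 29,200.00 / 0.106 = 275,471.6981
Discount to today: PV = 275,471.6981 / (1 + 0.106)^3 = 275,471.6981 / 1.352899 = 203,615.86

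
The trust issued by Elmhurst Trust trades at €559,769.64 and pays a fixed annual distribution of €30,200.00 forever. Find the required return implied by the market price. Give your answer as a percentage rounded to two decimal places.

5.40%

P = C/r ⇒ r = C/P = €30,200.00/€559,769.64 = 0.053951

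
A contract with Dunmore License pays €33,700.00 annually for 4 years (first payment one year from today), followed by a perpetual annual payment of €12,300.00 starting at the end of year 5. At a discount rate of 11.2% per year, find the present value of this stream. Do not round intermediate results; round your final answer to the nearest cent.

PV of 4-year annuity: €33,700.00 × [1 − (1+0.112)^−4] / 0.112 = 104107.52270
Perpetuity value at year 4: €12,300.00 / 0.112 = 109821.42857
PV of perpetuity: 109821.42857 / (1+0.112)^4 = 71823.72741
Total PV = 104107.52270 + 71823.72741 = 175931.25011

€175931.25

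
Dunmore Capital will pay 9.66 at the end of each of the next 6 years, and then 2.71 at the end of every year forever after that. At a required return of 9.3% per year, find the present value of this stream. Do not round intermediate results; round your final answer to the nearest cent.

PV of 6-year annuity: 9.66 × [1 − (1+0.093)^−6] / 0.093 = 42.94910
Perpetuity value at year 6: 2.71 / 0.093 = 29.13978
PV of perpetuity: 29.13978 / (1+0.093)^6 = 17.09092
Total PV = 42.94910 + 17.09092 = 60.04002

60.04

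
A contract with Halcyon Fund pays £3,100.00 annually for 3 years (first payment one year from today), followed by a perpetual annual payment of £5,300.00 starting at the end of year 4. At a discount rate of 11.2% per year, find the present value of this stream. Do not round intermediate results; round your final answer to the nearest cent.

£41963.90

PV of 3-year annuity: £3,100.00 × [1 − (1+0.112)^−3] / 0.112 = 7549.24191
Perpetuity value at year 3: £5,300.00 / 0.112 = 47321.42857
PV of perpetuity: 47321.42857 / (1+0.112)^3 = 34414.66015
Total PV = 7549.24191 + 34414.66015 = 41963.90206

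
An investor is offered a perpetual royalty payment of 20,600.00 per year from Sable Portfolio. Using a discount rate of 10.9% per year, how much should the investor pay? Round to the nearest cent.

Level perpetuity: PV = C / r = 20,600.00 / 0.109 = 188,990.83

188990.83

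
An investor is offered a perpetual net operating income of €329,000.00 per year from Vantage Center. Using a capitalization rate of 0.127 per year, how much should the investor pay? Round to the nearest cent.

Level perpetuity: PV = C / r = €329,000.00 / 0.127 = €2,590,551.18

€2590551.18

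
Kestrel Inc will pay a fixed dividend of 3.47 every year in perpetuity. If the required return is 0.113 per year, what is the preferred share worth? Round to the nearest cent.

30.71

Level perpetuity: PV = C / r = 3.47 / 0.113 = 30.71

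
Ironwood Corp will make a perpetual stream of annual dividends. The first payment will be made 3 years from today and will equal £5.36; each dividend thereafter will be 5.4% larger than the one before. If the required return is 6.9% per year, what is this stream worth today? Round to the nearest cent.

Value at end of year 2: C₁ / (r − g) = £5.36 / (0.069 − 0.054) = £357.3333
Discount to today: PV = £357.3333 / (1 + 0.069)^2 = £357.3333 / 1.142761 = £312.69

£312.69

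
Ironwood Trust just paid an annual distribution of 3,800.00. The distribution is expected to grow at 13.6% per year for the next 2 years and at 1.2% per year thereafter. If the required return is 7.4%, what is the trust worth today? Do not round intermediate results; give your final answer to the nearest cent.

77664.54

D_1 = 4316.80000
D_2 = 4903.88480
Terminal value at year 2: TV = D_2×(1+g_2)/(r−g_2) = 4962.73142/0.062 = 80044.05512
P_0 = D_1/(1+r)^1 + D_2/(1+r)^2 + TV/(1+r)^2
    = 4019.36685 + 4251.39734 + 69393.77596 = 77664.54016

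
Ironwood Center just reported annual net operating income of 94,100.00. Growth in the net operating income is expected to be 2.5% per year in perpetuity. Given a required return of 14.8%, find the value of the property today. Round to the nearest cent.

D₁ = D₀ × (1 + g) = 94,100.00 × 1.025 = 96,452.5000
Growing perpetuity: P = D₁ / (r − g) = 96,452.5000 / (0.148 − 0.025) = 784,166.67

784166.67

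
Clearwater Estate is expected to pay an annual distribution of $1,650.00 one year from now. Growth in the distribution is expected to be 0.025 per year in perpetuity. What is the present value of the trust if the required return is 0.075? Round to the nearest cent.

Growing perpetuity: P = D₁ / (r − g) = $1,650.0000 / (0.075 − 0.025) = $33,000.00

$33000.00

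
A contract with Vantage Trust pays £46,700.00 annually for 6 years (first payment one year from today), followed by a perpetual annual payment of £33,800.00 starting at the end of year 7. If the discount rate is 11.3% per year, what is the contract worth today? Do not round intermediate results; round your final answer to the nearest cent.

£353220.57

PV of 6-year annuity: £46,700.00 × [1 − (1+0.113)^−6] / 0.113 = 195870.37598
Perpetuity value at year 6: £33,800.00 / 0.113 = 299115.04425
PV of perpetuity: 299115.04425 / (1+0.113)^6 = 157350.18968
Total PV = 195870.37598 + 157350.18968 = 353220.56566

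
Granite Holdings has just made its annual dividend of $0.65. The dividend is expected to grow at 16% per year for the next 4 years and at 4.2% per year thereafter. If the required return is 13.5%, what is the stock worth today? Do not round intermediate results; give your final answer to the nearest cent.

$10.69

D_1 = 0.75400
D_2 = 0.87464
D_3 = 1.01458
D_4 = 1.17692
Terminal value at year 4: TV = D_4×(1+g_2)/(r−g_2) = 1.22635/0.093 = 13.18652
P_0 = D_1/(1+r)^1 + D_2/(1+r)^2 + D_3/(1+r)^3 + D_4/(1+r)^4 + TV/(1+r)^4
    = 0.66432 + 0.67895 + 0.69390 + 0.70919 + 7.94596 = 10.69233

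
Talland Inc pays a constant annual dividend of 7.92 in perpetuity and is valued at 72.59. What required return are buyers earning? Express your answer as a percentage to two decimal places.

10.91%

P = C/r ⇒ r = C/P = 7.92/72.59 = 0.109106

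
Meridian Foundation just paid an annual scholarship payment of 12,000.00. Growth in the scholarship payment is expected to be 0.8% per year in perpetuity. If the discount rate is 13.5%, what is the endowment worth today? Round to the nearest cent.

D₁ = D₀ × (1 + g) = 12,000.00 × 1.008 = 12,096.0000
Growing perpetuity: P = D₁ / (r − g) = 12,096.0000 / (0.135 − 0.008) = 95,244.09

95244.09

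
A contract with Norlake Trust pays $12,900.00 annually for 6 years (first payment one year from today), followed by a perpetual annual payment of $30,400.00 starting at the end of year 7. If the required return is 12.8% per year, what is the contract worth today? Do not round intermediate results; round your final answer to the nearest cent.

$167151.50

PV of 6-year annuity: $12,900.00 × [1 − (1+0.128)^−6] / 0.128 = 51856.89117
Perpetuity value at year 6: $30,400.00 / 0.128 = 237500.00000
PV of perpetuity: 237500.00000 / (1+0.128)^6 = 115294.61305
Total PV = 51856.89117 + 115294.61305 = 167151.50422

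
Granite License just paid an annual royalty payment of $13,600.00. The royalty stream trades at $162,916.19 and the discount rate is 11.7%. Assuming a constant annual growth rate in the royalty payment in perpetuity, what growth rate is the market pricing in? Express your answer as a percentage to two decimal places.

P = D₀(1+g)/(r−g) ⇒ P(r−g) = D₀(1+g) ⇒ g(P+D₀) = P·r − D₀
g = (P·r − D₀)/(P + D₀) = ($162,916.19×0.117 − $13,600.00) / ($162,916.19 + $13,600.00) = 0.030939

3.09%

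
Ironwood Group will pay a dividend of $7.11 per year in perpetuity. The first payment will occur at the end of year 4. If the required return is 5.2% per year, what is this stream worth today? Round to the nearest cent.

Value at end of year 3: C / r = $7.11 / 0.052 = $136.7308
Discount to today: PV = $136.7308 / (1 + 0.052)^3 = $136.7308 / 1.164253 = $117.44

$117.44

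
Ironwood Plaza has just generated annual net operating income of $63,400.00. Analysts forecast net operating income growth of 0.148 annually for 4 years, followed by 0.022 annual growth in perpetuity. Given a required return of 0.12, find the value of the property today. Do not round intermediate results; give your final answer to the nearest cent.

D_1 = 72783.20000
D_2 = 83555.11360
D_3 = 95921.27041
D_4 = 110117.61843
Terminal value at year 4: TV = D_4×(1+g_2)/(r−g_2) = 112540.20604/0.098 = 1148369.44938
P_0 = D_1/(1+r)^1 + D_2/(1+r)^2 + D_3/(1+r)^3 + D_4/(1+r)^4 + TV/(1+r)^4
    = 64985.00000 + 66609.62500 + 68274.86563 + 69981.73727 + 729809.54577 = 999660.77366

$999660.77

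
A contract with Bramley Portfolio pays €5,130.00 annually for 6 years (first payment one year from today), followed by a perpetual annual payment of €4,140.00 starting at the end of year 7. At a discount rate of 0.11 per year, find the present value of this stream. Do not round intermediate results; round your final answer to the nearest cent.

€41824.60

PV of 6-year annuity: €5,130.00 × [1 − (1+0.11)^−6] / 0.11 = 21702.65919
Perpetuity value at year 6: €4,140.00 / 0.11 = 37636.36364
PV of perpetuity: 37636.36364 / (1+0.11)^6 = 20121.93692
Total PV = 21702.65919 + 20121.93692 = 41824.59611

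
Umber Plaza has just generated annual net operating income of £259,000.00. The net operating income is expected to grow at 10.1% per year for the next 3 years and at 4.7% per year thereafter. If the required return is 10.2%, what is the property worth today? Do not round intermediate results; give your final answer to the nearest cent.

£5692598.86

D_1 = 285159.00000
D_2 = 313960.05900
D_3 = 345670.02496
Terminal value at year 3: TV = D_3×(1+g_2)/(r−g_2) = 361916.51613/0.055 = 6580300.29331
P_0 = D_1/(1+r)^1 + D_2/(1+r)^2 + D_3/(1+r)^3 + TV/(1+r)^3
    = 258764.97278 + 258530.15883 + 258295.55796 + 4917008.16692 = 5692598.85648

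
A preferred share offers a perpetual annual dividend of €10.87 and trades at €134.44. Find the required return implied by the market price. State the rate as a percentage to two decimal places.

8.09%

P = C/r ⇒ r = C/P = €10.87/€134.44 = 0.080854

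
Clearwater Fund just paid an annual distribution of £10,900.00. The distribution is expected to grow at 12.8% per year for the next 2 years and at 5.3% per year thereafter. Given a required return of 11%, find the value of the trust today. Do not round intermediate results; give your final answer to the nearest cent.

£230279.94

D_1 = 12295.20000
D_2 = 13868.98560
Terminal value at year 2: TV = D_2×(1+g_2)/(r−g_2) = 14604.04184/0.057 = 256211.26029
P_0 = D_1/(1+r)^1 + D_2/(1+r)^2 + TV/(1+r)^2
    = 11076.75676 + 11256.37984 + 207946.80650 = 230279.94310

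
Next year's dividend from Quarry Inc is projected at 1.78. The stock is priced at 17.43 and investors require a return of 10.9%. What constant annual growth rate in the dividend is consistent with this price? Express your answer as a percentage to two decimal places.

P = D₁/(r−g) ⇒ g = r − D₁/P = 0.109 − 1.78/17.43 = 0.006877

0.69%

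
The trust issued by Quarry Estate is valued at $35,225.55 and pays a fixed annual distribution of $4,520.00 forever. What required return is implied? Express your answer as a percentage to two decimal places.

12.83%

P = C/r ⇒ r = C/P = $4,520.00/$35,225.55 = 0.128316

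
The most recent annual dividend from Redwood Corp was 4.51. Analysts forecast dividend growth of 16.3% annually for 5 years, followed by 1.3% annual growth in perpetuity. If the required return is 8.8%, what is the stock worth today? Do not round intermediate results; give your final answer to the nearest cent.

D_1 = 5.24513
D_2 = 6.10009
D_3 = 7.09440
D_4 = 8.25079
D_5 = 9.59567
Terminal value at year 5: TV = D_5×(1+g_2)/(r−g_2) = 9.72041/0.075 = 129.60546
P_0 = D_1/(1+r)^1 + D_2/(1+r)^2 + D_3/(1+r)^3 + D_4/(1+r)^4 + D_5/(1+r)^5 + TV/(1+r)^5
    = 4.82089 + 5.15321 + 5.50844 + 5.88816 + 6.29406 + 85.01172 = 112.67649

112.68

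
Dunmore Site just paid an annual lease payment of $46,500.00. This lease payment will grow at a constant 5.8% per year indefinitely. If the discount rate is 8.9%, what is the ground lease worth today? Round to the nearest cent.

$1587000.00

D₁ = D₀ × (1 + g) = $46,500.00 × 1.058 = $49,197.0000
Growing perpetuity: P = D₁ / (r − g) = $49,197.0000 / (0.089 − 0.058) = $1,587,000.00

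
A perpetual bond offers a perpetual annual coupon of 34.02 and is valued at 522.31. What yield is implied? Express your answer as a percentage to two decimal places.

6.51%

P = C/r ⇒ r = C/P = 34.02/522.31 = 0.065134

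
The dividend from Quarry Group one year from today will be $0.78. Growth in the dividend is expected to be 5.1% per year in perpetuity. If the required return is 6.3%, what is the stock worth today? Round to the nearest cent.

$65.00

Growing perpetuity: P = D₁ / (r − g) = $0.7800 / (0.063 − 0.051) = $65.00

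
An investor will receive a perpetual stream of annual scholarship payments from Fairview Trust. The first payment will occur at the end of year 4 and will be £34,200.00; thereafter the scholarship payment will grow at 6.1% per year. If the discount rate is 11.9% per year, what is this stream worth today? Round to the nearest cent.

Value at end of year 3: C₁ / (r − g) = £34,200.00 / (0.119 − 0.061) = £589,655.1724
Discount to today: PV = £589,655.1724 / (1 + 0.119)^3 = £589,655.1724 / 1.401168 = £420,831.12

£420831.12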